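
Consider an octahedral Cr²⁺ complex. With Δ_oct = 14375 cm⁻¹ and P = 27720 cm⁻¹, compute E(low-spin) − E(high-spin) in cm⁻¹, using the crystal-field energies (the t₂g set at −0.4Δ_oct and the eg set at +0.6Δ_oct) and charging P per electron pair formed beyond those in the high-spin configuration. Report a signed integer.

Cr²⁺: group 6, so d-count = 6 − 2 = 4.
High-spin: t₂g³ eg¹, CFSE = -0.6Δ_oct = -8625 cm⁻¹.
Low-spin: t₂g⁴ eg⁰, orbital CFSE = -1.6Δ_oct = -23000 cm⁻¹; plus 1 excess pair × P = +27720 cm⁻¹; total 4720 cm⁻¹.
Thus E(LS) − E(HS) = 13345 cm⁻¹.

13345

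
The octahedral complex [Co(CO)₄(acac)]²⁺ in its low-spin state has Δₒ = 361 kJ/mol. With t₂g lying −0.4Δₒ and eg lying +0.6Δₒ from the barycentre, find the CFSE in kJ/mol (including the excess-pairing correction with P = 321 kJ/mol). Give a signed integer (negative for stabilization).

Ligand charges: 4×(+0) from CO and 1×(-1) from acac⁻ sum to -1; with overall charge +2, Co is +3.
Group 9 minus oxidation state +3 gives a d⁶ configuration for Co³⁺.
Electron filling gives t₂g⁶ eg⁰.
The orbital stabilization is -2.4Δₒ = -2.4 × 361 = -866 kJ/mol.
High-spin d⁶ would be t₂g⁴ eg² with 1 pair; low-spin has 3, so 2 excess pairs cost +2P = +642 kJ/mol.
Overall CFSE = -866 + 642 = -224 kJ/mol.

-224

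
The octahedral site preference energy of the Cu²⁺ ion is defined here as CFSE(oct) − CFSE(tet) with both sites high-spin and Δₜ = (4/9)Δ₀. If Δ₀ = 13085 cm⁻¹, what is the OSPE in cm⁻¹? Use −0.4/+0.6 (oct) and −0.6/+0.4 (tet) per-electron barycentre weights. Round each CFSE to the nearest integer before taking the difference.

-5525

Group 11 minus oxidation state +2 gives a d⁹ configuration for Cu²⁺.
In an octahedral site d⁹ (HS) is t₂g⁶ eg³, giving CFSE(oct) = -0.6Δ₀ = -7851 cm⁻¹.
Tetrahedral e⁴ t₂⁵ gives -0.4Δₜ = -0.4 × (4/9) × 13085 = -2326 cm⁻¹.
Subtracting, OSPE = -7851 − (-2326) = -5525 cm⁻¹.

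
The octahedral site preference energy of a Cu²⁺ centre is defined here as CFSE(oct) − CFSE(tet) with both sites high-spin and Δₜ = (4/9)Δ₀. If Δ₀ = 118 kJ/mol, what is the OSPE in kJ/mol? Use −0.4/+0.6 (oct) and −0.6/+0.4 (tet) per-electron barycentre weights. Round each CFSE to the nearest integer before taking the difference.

Cu sits in group 11; removing 2 electrons leaves Cu²⁺ with 11 − 2 = 9 d electrons.
In an octahedral site d⁹ (HS) is t2g^6 e_g^3, giving CFSE(oct) = -0.6Δ₀ = -71 kJ/mol.
Tetrahedral: e^4 t2^5, CFSE = 4(−0.6) + 5(+0.4) = -0.4Δₜ = -0.4 × (4/9) × 118 = -21 kJ/mol.
Subtracting, OSPE = -71 − (-21) = -50 kJ/mol.

-50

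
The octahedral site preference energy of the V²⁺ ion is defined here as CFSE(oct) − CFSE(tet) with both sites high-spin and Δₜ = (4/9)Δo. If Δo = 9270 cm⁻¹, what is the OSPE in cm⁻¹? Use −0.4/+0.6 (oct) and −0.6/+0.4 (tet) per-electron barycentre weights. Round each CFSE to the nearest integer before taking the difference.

Group 5 minus oxidation state +2 gives a d³ configuration for V²⁺.
Octahedral (high-spin): t2g^3 e_g^0, CFSE = 3(−0.4) + 0(+0.6) = -1.2Δo = -1.2 × 9270 = -11124 cm⁻¹.
In a tetrahedral site the filling is e^2 t2^1: CFSE(tet) = -0.8Δₜ = -0.8 × (4/9)(9270) = -3296 cm⁻¹.
Subtracting, OSPE = -11124 − (-3296) = -7828 cm⁻¹.

-7828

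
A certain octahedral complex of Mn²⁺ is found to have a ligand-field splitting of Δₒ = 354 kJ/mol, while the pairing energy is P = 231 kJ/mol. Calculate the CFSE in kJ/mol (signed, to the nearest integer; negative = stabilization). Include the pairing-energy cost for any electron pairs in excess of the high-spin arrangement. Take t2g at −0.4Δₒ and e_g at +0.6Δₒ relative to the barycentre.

Mn²⁺: group 7, so d-count = 7 − 2 = 5.
Δₒ > P, so pairing is preferred: the ground state is low-spin.
Configuration: t2g^5 e_g^0.
Orbital CFSE = -2.0Δₒ = -2.0 × 354 = -708 kJ/mol.
Excess pairs vs high-spin: 2 − 0 = 2; pairing cost = +462 kJ/mol.
Net CFSE = -708 + 462 = -246 kJ/mol.

-246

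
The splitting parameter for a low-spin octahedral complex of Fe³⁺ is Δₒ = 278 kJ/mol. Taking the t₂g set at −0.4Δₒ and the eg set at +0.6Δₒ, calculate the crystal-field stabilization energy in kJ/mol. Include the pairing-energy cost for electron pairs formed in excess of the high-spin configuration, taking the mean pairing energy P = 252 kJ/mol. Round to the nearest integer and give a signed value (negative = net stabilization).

Group 8 minus oxidation state +3 gives a d⁵ configuration for Fe³⁺.
Electron filling gives t₂g⁵ eg⁰.
CFSE(orbital) = 5×(-0.4Δₒ) + 0×(0.6Δₒ) = -2.0Δₒ; with Δₒ = 278 kJ/mol that is -556 kJ/mol.
Pairing penalty: 2 pairs vs 0 in the high-spin reference → 2 extra × P = 504 kJ/mol.
Combining: -556 + 504 = -52 kJ/mol.

-52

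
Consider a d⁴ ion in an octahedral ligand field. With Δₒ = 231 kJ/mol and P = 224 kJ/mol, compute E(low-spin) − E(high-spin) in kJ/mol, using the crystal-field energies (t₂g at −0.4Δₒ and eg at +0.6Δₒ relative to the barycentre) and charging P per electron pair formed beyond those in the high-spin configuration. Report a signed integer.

-7

In the high-spin limit (t₂g³ eg¹) the orbital term is -0.6Δₒ = -139 kJ/mol, with no excess pairing.
Low-spin: t₂g⁴ eg⁰, orbital CFSE = -1.6Δₒ = -370 kJ/mol; plus 1 excess pair × P = +224 kJ/mol; total -146 kJ/mol.
The difference is -146 − (-139) = -7 kJ/mol, so low-spin lies lower.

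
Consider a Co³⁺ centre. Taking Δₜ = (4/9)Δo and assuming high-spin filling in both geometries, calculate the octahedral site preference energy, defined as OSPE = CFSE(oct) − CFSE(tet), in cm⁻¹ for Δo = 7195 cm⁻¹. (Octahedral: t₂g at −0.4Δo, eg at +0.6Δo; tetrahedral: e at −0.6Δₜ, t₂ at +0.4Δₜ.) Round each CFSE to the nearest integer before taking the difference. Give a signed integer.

Group 9 minus oxidation state +3 gives a d⁶ configuration for Co³⁺.
In an octahedral site d⁶ (HS) is t2g^4 e_g^2, giving CFSE(oct) = -0.4Δo = -2878 cm⁻¹.
Tetrahedral: e^3 t2^3, CFSE = 3(−0.6) + 3(+0.4) = -0.6Δₜ = -0.6 × (4/9) × 7195 = -1919 cm⁻¹.
OSPE = CFSE(oct) − CFSE(tet) = -2878 − (-1919) = -959 cm⁻¹.

-959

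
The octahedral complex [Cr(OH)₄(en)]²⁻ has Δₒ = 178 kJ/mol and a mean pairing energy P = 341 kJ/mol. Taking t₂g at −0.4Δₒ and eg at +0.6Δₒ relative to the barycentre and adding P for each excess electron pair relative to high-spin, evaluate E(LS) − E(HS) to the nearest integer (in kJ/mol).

163

Ligand charges: 4×(-1) from OH⁻ and 1×(+0) from en sum to -4; with overall charge -2, Cr is +2.
Group 6 minus oxidation state +2 gives a d⁴ configuration for Cr²⁺.
In the high-spin limit (t₂g³ eg¹) the orbital term is -0.6Δₒ = -107 kJ/mol, with no excess pairing.
For low-spin the configuration is t₂g⁴ eg⁰: orbital energy -1.6 × 178 = -285 kJ/mol, and 1 additional pair relative to high-spin adds 341 kJ/mol, giving 56 kJ/mol.
Thus E(LS) − E(HS) = 163 kJ/mol.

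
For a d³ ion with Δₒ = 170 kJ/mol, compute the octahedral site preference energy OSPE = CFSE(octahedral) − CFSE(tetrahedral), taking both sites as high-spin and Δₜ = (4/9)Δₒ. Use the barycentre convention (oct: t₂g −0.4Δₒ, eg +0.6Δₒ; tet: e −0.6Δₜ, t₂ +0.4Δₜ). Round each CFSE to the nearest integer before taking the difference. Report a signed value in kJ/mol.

In an octahedral site d³ (HS) is t₂g³ eg⁰, giving CFSE(oct) = -1.2Δₒ = -204 kJ/mol.
Tetrahedral: e² t₂¹, CFSE = 2(−0.6) + 1(+0.4) = -0.8Δₜ = -0.8 × (4/9) × 170 = -60 kJ/mol.
OSPE = CFSE(oct) − CFSE(tet) = -204 − (-60) = -144 kJ/mol.

-144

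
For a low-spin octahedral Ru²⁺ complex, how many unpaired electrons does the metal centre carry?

Ru is in group 8, so Ru²⁺ is d⁶ (8 − 2 = 6).
Configuration: t₂g⁶ eg⁰, giving 0 unpaired electrons.

0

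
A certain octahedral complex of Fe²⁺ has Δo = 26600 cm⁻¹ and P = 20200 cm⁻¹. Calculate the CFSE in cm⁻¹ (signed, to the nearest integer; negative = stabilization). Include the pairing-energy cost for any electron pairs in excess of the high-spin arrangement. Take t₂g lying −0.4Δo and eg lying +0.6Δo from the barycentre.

Fe²⁺: group 8, so d-count = 8 − 2 = 6.
Here Δo > P (26600 > 20200), so the low-spin state is favoured.
That gives t₂g⁶ eg⁰.
Orbital CFSE = -2.4Δo = -2.4 × 26600 = -63840 cm⁻¹.
Excess pairs vs high-spin: 3 − 1 = 2; pairing cost = +40400 cm⁻¹.
Net CFSE = -63840 + 40400 = -23440 cm⁻¹.

-23440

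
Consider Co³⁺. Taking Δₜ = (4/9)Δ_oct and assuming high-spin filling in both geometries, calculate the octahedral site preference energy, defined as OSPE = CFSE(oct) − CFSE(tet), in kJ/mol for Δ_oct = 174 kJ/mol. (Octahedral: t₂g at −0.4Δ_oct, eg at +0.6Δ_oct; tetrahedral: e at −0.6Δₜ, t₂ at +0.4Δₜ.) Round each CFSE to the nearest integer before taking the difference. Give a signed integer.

Co sits in group 9; removing 3 electrons leaves Co³⁺ with 9 − 3 = 6 d electrons.
Octahedral high-spin t₂g⁴ eg²: CFSE = -0.4 × 174 = -70 kJ/mol.
Tetrahedral: e³ t₂³, CFSE = 3(−0.6) + 3(+0.4) = -0.6Δₜ = -0.6 × (4/9) × 174 = -46 kJ/mol.
OSPE = -70 − (-46) = -24 kJ/mol.

-24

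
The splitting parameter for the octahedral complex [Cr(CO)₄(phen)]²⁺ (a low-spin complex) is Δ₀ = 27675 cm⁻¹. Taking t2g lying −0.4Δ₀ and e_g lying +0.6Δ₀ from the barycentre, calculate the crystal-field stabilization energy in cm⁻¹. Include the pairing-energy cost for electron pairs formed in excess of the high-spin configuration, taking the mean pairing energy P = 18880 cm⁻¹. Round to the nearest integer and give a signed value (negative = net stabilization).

Ligand charges: 4×(+0) from CO and 1×(+0) from phen sum to +0; with overall charge +2, Cr is +2.
Group 6 minus oxidation state +2 gives a d⁴ configuration for Cr²⁺.
Configuration: t2g^4 e_g^0.
Orbital CFSE = 4(-0.4) + 0(0.6) = -1.6Δ₀ = -1.6 × 27675 = -44280 cm⁻¹.
Pairing penalty: 1 pair vs 0 in the high-spin reference → 1 extra × P = 18880 cm⁻¹.
Combining: -44280 + 18880 = -25400 cm⁻¹.

-25400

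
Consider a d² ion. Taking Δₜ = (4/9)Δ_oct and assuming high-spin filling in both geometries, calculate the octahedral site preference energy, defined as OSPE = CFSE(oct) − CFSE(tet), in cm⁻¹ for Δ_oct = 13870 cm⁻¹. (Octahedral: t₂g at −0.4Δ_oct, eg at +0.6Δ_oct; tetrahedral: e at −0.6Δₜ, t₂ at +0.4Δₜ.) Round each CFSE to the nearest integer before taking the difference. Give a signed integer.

-3699

Octahedral high-spin t₂g² eg⁰: CFSE = -0.8 × 13870 = -11096 cm⁻¹.
In a tetrahedral site the filling is e² t₂⁰: CFSE(tet) = -1.2Δₜ = -1.2 × (4/9)(13870) = -7397 cm⁻¹.
OSPE = CFSE(oct) − CFSE(tet) = -11096 − (-7397) = -3699 cm⁻¹.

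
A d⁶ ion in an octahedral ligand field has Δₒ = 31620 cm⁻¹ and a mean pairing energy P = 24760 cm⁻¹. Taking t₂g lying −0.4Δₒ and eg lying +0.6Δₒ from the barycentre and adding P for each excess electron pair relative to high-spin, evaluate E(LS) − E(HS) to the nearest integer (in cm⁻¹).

-13720

In the high-spin limit (t₂g⁴ eg²) the orbital term is -0.4Δₒ = -12648 cm⁻¹, with no excess pairing.
Low-spin: t₂g⁶ eg⁰, orbital CFSE = -2.4Δₒ = -75888 cm⁻¹; plus 2 excess pairs × P = +49520 cm⁻¹; total -26368 cm⁻¹.
The difference is -26368 − (-12648) = -13720 cm⁻¹, so low-spin lies lower.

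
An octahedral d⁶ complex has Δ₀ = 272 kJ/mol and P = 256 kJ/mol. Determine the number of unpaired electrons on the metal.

Since Δ₀ = 272 kJ/mol > P = 256 kJ/mol, the complex adopts the low-spin configuration.
That gives t₂g⁶ eg⁰.
Unpaired electrons: 0.

0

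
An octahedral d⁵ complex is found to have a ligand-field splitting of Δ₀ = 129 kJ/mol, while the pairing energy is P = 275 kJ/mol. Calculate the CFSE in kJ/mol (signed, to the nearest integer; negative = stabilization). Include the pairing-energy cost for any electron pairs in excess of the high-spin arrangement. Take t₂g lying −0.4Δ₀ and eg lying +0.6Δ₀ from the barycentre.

0

Δ₀ < P, so pairing is avoided: the ground state is high-spin.
Filling d⁵ accordingly: t₂g³ eg².
Orbital CFSE = 0.0Δ₀ = 0.0 × 129 = 0 kJ/mol.
High-spin has no excess pairs, so no pairing correction applies.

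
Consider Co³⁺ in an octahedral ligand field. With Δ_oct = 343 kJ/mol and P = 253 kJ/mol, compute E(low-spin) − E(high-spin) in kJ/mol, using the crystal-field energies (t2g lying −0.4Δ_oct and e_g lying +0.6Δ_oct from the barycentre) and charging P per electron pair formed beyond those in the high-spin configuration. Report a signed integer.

Co³⁺: group 9, so d-count = 9 − 3 = 6.
High-spin d⁶ fills as t2g^4 e_g^2 with CFSE 4(−0.4) + 2(+0.6) = -0.4Δ_oct = -137 kJ/mol.
Low-spin t2g^6 e_g^0 gives -2.4Δ_oct = -823 kJ/mol, but forming 2 extra pairs costs 2P = 506 kJ/mol, so E(LS) = -823 + 506 = -317 kJ/mol.
The difference is -317 − (-137) = -180 kJ/mol, so low-spin lies lower.

-180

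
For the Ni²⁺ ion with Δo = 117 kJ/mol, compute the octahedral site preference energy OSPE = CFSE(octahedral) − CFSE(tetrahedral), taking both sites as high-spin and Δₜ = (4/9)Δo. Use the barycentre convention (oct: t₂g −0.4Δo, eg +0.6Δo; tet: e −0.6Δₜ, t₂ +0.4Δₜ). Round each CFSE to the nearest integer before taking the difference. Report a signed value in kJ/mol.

-98

Ni is in group 10, so Ni²⁺ is d⁸ (10 − 2 = 8).
In an octahedral site d⁸ (HS) is t₂g⁶ eg², giving CFSE(oct) = -1.2Δo = -140 kJ/mol.
Tetrahedral e⁴ t₂⁴ gives -0.8Δₜ = -0.8 × (4/9) × 117 = -42 kJ/mol.
OSPE = CFSE(oct) − CFSE(tet) = -140 − (-42) = -98 kJ/mol.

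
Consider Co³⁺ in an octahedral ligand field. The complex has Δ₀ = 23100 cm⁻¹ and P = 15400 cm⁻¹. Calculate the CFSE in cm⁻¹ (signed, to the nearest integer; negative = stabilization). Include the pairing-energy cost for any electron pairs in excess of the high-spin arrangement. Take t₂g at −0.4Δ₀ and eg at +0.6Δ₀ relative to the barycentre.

Group 9 minus oxidation state +3 gives a d⁶ configuration for Co³⁺.
Here Δ₀ > P (23100 > 15400), so the low-spin state is favoured.
Filling d⁶ accordingly: t₂g⁶ eg⁰.
Orbital CFSE = -2.4Δ₀ = -2.4 × 23100 = -55440 cm⁻¹.
Excess pairs vs high-spin: 3 − 1 = 2; pairing cost = +30800 cm⁻¹.
Net CFSE = -55440 + 30800 = -24640 cm⁻¹.

-24640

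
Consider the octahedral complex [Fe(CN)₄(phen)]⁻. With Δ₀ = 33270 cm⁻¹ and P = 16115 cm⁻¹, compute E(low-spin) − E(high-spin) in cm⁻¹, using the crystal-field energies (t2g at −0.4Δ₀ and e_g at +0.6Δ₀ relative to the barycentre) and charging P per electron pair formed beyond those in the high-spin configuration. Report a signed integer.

-34310

Ligand charges: 4×(-1) from CN⁻ and 1×(+0) from phen sum to -4; with overall charge -1, Fe is +3.
Group 8 minus oxidation state +3 gives a d⁵ configuration for Fe³⁺.
In the high-spin limit (t2g^3 e_g^2) the orbital term is 0.0Δ₀ = 0 cm⁻¹, with no excess pairing.
For low-spin the configuration is t2g^5 e_g^0: orbital energy -2.0 × 33270 = -66540 cm⁻¹, and 2 additional pairs relative to high-spin add 32230 cm⁻¹, giving -34310 cm⁻¹.
Thus E(LS) − E(HS) = -34310 cm⁻¹.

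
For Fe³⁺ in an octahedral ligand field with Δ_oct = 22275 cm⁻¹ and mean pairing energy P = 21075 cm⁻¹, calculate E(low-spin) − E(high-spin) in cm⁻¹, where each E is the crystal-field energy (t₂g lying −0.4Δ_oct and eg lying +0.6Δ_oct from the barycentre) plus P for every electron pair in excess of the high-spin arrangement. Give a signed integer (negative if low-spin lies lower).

Group 8 minus oxidation state +3 gives a d⁵ configuration for Fe³⁺.
High-spin: t₂g³ eg², CFSE = 0.0Δ_oct = 0 cm⁻¹.
Low-spin t₂g⁵ eg⁰ gives -2.0Δ_oct = -44550 cm⁻¹, but forming 2 extra pairs costs 2P = 42150 cm⁻¹, so E(LS) = -44550 + 42150 = -2400 cm⁻¹.
E(LS) − E(HS) = -2400 − (0) = -2400 cm⁻¹.

-2400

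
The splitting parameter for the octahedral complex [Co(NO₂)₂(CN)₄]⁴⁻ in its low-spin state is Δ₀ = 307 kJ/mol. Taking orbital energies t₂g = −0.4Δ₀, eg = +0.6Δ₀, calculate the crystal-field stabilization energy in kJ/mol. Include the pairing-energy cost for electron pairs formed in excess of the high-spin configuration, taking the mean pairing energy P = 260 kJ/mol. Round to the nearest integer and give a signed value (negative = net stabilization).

-293

Ligand charges: 2×(-1) from NO₂⁻ and 4×(-1) from CN⁻ sum to -6; with overall charge -4, Co is +2.
Co is in group 9, so Co²⁺ is d⁷ (9 − 2 = 7).
Electron filling gives t₂g⁶ eg¹.
CFSE(orbital) = 6×(-0.4Δ₀) + 1×(0.6Δ₀) = -1.8Δ₀; with Δ₀ = 307 kJ/mol that is -553 kJ/mol.
Relative to high-spin t₂g⁵ eg² (2 paired), the low-spin configuration has 1 additional pair, contributing +1 × 260 = +260 kJ/mol.
Net CFSE = -553 + 260 = -293 kJ/mol.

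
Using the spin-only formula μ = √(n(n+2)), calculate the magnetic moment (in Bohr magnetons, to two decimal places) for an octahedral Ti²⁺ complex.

2.83 Bohr magnetons

Ti²⁺: group 4, so d-count = 4 − 2 = 2.
Configuration: t₂g² eg⁰ → 2 unpaired electrons.
μ(spin-only) = √[2(2+2)] = √8 ≈ 2.83 Bohr magnetons.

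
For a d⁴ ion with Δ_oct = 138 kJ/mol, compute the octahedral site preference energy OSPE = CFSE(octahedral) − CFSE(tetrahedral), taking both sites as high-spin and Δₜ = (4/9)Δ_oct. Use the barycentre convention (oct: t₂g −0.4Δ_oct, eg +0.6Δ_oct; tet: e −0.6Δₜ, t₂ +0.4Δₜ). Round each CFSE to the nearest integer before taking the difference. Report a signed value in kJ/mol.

-58

In an octahedral site d⁴ (HS) is t₂g³ eg¹, giving CFSE(oct) = -0.6Δ_oct = -83 kJ/mol.
In a tetrahedral site the filling is e² t₂²: CFSE(tet) = -0.4Δₜ = -0.4 × (4/9)(138) = -25 kJ/mol.
OSPE = -83 − (-25) = -58 kJ/mol.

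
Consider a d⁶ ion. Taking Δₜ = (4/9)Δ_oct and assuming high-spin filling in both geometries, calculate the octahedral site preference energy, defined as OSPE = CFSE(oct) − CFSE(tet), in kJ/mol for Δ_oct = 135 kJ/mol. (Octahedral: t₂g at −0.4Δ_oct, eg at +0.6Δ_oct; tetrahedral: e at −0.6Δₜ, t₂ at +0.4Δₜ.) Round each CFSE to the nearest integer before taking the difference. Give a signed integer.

Octahedral high-spin t2g^4 e_g^2: CFSE = -0.4 × 135 = -54 kJ/mol.
Tetrahedral e^3 t2^3 gives -0.6Δₜ = -0.6 × (4/9) × 135 = -36 kJ/mol.
Subtracting, OSPE = -54 − (-36) = -18 kJ/mol.

-18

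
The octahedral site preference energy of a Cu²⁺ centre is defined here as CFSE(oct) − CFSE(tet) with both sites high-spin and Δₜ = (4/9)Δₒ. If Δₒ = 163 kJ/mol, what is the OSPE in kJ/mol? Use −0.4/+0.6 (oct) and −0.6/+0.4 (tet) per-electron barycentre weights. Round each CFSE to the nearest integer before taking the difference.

-69

Cu is in group 11, so Cu²⁺ is d⁹ (11 − 2 = 9).
Octahedral high-spin t2g^6 e_g^3: CFSE = -0.6 × 163 = -98 kJ/mol.
Tetrahedral: e^4 t2^5, CFSE = 4(−0.6) + 5(+0.4) = -0.4Δₜ = -0.4 × (4/9) × 163 = -29 kJ/mol.
Subtracting, OSPE = -98 − (-29) = -69 kJ/mol.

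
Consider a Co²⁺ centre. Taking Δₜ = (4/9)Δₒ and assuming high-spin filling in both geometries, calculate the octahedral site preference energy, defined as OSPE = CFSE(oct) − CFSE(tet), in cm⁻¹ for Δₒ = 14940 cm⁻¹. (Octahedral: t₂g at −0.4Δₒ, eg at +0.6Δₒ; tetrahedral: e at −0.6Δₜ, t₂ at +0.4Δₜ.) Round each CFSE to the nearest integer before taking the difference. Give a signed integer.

-3984

Group 9 minus oxidation state +2 gives a d⁷ configuration for Co²⁺.
Octahedral high-spin t2g^5 e_g^2: CFSE = -0.8 × 14940 = -11952 cm⁻¹.
Tetrahedral: e^4 t2^3, CFSE = 4(−0.6) + 3(+0.4) = -1.2Δₜ = -1.2 × (4/9) × 14940 = -7968 cm⁻¹.
OSPE = -11952 − (-7968) = -3984 cm⁻¹.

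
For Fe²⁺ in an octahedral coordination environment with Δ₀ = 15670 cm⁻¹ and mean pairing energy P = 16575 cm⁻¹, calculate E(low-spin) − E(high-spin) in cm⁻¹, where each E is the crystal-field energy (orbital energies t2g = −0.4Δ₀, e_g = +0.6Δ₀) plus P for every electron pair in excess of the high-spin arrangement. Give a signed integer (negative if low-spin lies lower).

Fe is in group 8, so Fe²⁺ is d⁶ (8 − 2 = 6).
High-spin d⁶ fills as t2g^4 e_g^2 with CFSE 4(−0.4) + 2(+0.6) = -0.4Δ₀ = -6268 cm⁻¹.
For low-spin the configuration is t2g^6 e_g^0: orbital energy -2.4 × 15670 = -37608 cm⁻¹, and 2 additional pairs relative to high-spin add 33150 cm⁻¹, giving -4458 cm⁻¹.
The difference is -4458 − (-6268) = 1810 cm⁻¹, so high-spin lies lower.

1810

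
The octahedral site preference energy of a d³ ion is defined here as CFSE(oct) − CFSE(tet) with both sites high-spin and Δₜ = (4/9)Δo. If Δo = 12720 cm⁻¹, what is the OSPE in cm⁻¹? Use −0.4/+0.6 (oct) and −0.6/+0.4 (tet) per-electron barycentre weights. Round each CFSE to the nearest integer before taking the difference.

In an octahedral site d³ (HS) is t₂g³ eg⁰, giving CFSE(oct) = -1.2Δo = -15264 cm⁻¹.
Tetrahedral: e² t₂¹, CFSE = 2(−0.6) + 1(+0.4) = -0.8Δₜ = -0.8 × (4/9) × 12720 = -4523 cm⁻¹.
OSPE = CFSE(oct) − CFSE(tet) = -15264 − (-4523) = -10741 cm⁻¹.

-10741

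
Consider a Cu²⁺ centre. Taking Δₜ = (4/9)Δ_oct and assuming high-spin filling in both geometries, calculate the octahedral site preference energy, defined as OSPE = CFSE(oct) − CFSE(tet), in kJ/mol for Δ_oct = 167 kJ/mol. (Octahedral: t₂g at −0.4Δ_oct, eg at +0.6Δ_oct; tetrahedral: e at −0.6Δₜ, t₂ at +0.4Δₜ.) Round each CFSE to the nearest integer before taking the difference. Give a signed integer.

Group 11 minus oxidation state +2 gives a d⁹ configuration for Cu²⁺.
Octahedral (high-spin): t₂g⁶ eg³, CFSE = 6(−0.4) + 3(+0.6) = -0.6Δ_oct = -0.6 × 167 = -100 kJ/mol.
Tetrahedral e⁴ t₂⁵ gives -0.4Δₜ = -0.4 × (4/9) × 167 = -30 kJ/mol.
OSPE = CFSE(oct) − CFSE(tet) = -100 − (-30) = -70 kJ/mol.

-70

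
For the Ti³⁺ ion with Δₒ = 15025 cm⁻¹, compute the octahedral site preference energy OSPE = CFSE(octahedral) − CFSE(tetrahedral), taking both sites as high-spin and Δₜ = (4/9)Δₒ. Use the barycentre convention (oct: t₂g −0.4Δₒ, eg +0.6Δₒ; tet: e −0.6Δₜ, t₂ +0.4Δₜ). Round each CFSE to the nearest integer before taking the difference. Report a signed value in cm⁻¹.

Ti sits in group 4; removing 3 electrons leaves Ti³⁺ with 4 − 3 = 1 d electrons.
In an octahedral site d¹ (HS) is t₂g¹ eg⁰, giving CFSE(oct) = -0.4Δₒ = -6010 cm⁻¹.
Tetrahedral e¹ t₂⁰ gives -0.6Δₜ = -0.6 × (4/9) × 15025 = -4007 cm⁻¹.
Subtracting, OSPE = -6010 − (-4007) = -2003 cm⁻¹.

-2003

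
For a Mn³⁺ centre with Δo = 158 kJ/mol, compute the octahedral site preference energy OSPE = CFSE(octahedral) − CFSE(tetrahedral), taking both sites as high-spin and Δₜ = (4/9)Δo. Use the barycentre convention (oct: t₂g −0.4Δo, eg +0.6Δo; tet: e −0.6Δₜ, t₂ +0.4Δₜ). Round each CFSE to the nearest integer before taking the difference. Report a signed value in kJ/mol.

Mn sits in group 7; removing 3 electrons leaves Mn³⁺ with 7 − 3 = 4 d electrons.
In an octahedral site d⁴ (HS) is t2g^3 e_g^1, giving CFSE(oct) = -0.6Δo = -95 kJ/mol.
Tetrahedral e^2 t2^2 gives -0.4Δₜ = -0.4 × (4/9) × 158 = -28 kJ/mol.
OSPE = CFSE(oct) − CFSE(tet) = -95 − (-28) = -67 kJ/mol.

-67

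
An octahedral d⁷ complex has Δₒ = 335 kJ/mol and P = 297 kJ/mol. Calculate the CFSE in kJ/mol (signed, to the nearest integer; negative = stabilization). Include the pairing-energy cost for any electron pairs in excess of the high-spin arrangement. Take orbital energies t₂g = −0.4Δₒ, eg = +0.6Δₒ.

Here Δₒ > P (335 > 297), so the low-spin state is favoured.
Filling d⁷ accordingly: t₂g⁶ eg¹.
Orbital CFSE = -1.8Δₒ = -1.8 × 335 = -603 kJ/mol.
Excess pairs vs high-spin: 3 − 2 = 1; pairing cost = +297 kJ/mol.
Net CFSE = -603 + 297 = -306 kJ/mol.

-306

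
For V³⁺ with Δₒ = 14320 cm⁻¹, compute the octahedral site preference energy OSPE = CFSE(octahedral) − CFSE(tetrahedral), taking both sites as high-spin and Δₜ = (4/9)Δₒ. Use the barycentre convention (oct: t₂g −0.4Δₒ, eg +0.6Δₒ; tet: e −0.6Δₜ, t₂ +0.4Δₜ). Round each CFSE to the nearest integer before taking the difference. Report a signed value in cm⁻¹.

V is in group 5, so V³⁺ is d² (5 − 3 = 2).
Octahedral high-spin t2g^2 e_g^0: CFSE = -0.8 × 14320 = -11456 cm⁻¹.
In a tetrahedral site the filling is e^2 t2^0: CFSE(tet) = -1.2Δₜ = -1.2 × (4/9)(14320) = -7637 cm⁻¹.
OSPE = CFSE(oct) − CFSE(tet) = -11456 − (-7637) = -3819 cm⁻¹.

-3819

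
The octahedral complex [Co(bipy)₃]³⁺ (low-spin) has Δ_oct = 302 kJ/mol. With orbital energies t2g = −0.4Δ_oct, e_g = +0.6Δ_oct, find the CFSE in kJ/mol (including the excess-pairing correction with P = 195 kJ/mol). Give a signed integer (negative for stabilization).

-335

bipy is neutral, so the +3 overall charge sits on Co: oxidation state +3.
Co sits in group 9; removing 3 electrons leaves Co³⁺ with 9 − 3 = 6 d electrons.
Configuration: t2g^6 e_g^0.
The orbital stabilization is -2.4Δ_oct = -2.4 × 302 = -725 kJ/mol.
Pairing penalty: 3 pairs vs 1 in the high-spin reference → 2 extra × P = 390 kJ/mol.
Combining: -725 + 390 = -335 kJ/mol.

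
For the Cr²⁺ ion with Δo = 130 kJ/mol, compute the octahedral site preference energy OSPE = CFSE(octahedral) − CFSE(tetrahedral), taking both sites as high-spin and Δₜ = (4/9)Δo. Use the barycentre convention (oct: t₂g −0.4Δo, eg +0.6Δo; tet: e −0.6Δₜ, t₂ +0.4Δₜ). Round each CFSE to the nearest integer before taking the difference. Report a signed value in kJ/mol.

-55

Cr sits in group 6; removing 2 electrons leaves Cr²⁺ with 6 − 2 = 4 d electrons.
Octahedral high-spin t₂g³ eg¹: CFSE = -0.6 × 130 = -78 kJ/mol.
In a tetrahedral site the filling is e² t₂²: CFSE(tet) = -0.4Δₜ = -0.4 × (4/9)(130) = -23 kJ/mol.
OSPE = -78 − (-23) = -55 kJ/mol.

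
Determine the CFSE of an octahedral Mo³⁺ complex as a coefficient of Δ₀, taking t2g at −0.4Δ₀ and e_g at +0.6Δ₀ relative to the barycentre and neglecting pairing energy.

-1.2 Δ₀

Mo is in group 6, so Mo³⁺ is d³ (6 − 3 = 3).
Configuration: t2g^3 e_g^0.
CFSE = 3(-0.4Δ₀) + 0(0.6Δ₀) = -1.2Δ₀ + 0.0Δ₀ = -1.2Δ₀.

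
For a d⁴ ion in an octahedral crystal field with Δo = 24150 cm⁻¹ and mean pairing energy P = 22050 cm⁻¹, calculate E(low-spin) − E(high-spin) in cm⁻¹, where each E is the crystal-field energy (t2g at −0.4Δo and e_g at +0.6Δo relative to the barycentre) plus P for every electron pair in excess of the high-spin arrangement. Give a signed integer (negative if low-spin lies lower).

-2100

High-spin d⁴ fills as t2g^3 e_g^1 with CFSE 3(−0.4) + 1(+0.6) = -0.6Δo = -14490 cm⁻¹.
For low-spin the configuration is t2g^4 e_g^0: orbital energy -1.6 × 24150 = -38640 cm⁻¹, and 1 additional pair relative to high-spin adds 22050 cm⁻¹, giving -16590 cm⁻¹.
The difference is -16590 − (-14490) = -2100 cm⁻¹, so low-spin lies lower.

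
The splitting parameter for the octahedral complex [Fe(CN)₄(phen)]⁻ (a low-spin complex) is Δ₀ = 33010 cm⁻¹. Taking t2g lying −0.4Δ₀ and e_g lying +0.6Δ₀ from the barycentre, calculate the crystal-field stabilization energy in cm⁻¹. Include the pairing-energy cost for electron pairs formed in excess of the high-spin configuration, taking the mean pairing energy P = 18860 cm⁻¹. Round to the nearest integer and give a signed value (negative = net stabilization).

Ligand charges: 4×(-1) from CN⁻ and 1×(+0) from phen sum to -4; with overall charge -1, Fe is +3.
Fe sits in group 8; removing 3 electrons leaves Fe³⁺ with 8 − 3 = 5 d electrons.
Electron filling gives t2g^5 e_g^0.
The orbital stabilization is -2.0Δ₀ = -2.0 × 33010 = -66020 cm⁻¹.
Pairing penalty: 2 pairs vs 0 in the high-spin reference → 2 extra × P = 37720 cm⁻¹.
Overall CFSE = -66020 + 37720 = -28300 cm⁻¹.

-28300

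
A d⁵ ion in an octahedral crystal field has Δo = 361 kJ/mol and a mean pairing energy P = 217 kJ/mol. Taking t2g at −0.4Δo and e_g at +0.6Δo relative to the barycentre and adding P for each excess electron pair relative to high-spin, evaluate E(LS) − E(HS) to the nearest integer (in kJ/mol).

In the high-spin limit (t2g^3 e_g^2) the orbital term is 0.0Δo = 0 kJ/mol, with no excess pairing.
For low-spin the configuration is t2g^5 e_g^0: orbital energy -2.0 × 361 = -722 kJ/mol, and 2 additional pairs relative to high-spin add 434 kJ/mol, giving -288 kJ/mol.
Thus E(LS) − E(HS) = -288 kJ/mol.

-288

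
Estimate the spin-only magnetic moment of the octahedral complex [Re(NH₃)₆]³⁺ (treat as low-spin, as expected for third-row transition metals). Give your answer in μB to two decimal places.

2.83 μB

NH₃ is neutral, so the +3 overall charge sits on Re: oxidation state +3.
Group 7 minus oxidation state +3 gives a d⁴ configuration for Re³⁺.
Configuration: t₂g⁴ eg⁰ → 2 unpaired electrons.
μ(spin-only) = √[2(2+2)] = √8 ≈ 2.83 μB.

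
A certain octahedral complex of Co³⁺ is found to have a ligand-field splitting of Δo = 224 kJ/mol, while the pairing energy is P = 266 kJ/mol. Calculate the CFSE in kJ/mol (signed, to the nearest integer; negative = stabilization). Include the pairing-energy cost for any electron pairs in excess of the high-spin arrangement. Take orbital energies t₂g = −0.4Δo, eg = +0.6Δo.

-90

Co is in group 9, so Co³⁺ is d⁶ (9 − 3 = 6).
Here Δo < P (224 < 266), so the high-spin state is favoured.
That gives t₂g⁴ eg².
Orbital CFSE = -0.4Δo = -0.4 × 224 = -90 kJ/mol.
High-spin has no excess pairs, so no pairing correction applies.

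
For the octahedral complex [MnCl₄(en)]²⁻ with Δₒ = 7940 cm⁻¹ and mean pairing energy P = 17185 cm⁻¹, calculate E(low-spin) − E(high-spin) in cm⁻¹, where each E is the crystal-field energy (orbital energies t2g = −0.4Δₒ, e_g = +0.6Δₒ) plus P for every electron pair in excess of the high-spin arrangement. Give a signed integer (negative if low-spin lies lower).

Ligand charges: 4×(-1) from Cl⁻ and 1×(+0) from en sum to -4; with overall charge -2, Mn is +2.
Mn sits in group 7; removing 2 electrons leaves Mn²⁺ with 7 − 2 = 5 d electrons.
High-spin: t2g^3 e_g^2, CFSE = 0.0Δₒ = 0 cm⁻¹.
For low-spin the configuration is t2g^5 e_g^0: orbital energy -2.0 × 7940 = -15880 cm⁻¹, and 2 additional pairs relative to high-spin add 34370 cm⁻¹, giving 18490 cm⁻¹.
Thus E(LS) − E(HS) = 18490 cm⁻¹.

18490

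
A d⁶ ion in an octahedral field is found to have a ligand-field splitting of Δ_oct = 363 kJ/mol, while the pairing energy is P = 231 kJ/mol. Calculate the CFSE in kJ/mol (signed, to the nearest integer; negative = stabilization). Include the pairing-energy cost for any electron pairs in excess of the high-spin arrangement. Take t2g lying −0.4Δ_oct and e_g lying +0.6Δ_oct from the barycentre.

With Δ_oct > P the complex is low-spin.
That gives t2g^6 e_g^0.
Orbital CFSE = -2.4Δ_oct = -2.4 × 363 = -871 kJ/mol.
Excess pairs vs high-spin: 3 − 1 = 2; pairing cost = +462 kJ/mol.
Net CFSE = -871 + 462 = -409 kJ/mol.

-409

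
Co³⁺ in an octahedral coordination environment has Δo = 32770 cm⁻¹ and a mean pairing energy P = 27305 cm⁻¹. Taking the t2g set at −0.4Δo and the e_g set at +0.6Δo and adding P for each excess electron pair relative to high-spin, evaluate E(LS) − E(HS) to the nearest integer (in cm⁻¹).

-10930

Co sits in group 9; removing 3 electrons leaves Co³⁺ with 9 − 3 = 6 d electrons.
In the high-spin limit (t2g^4 e_g^2) the orbital term is -0.4Δo = -13108 cm⁻¹, with no excess pairing.
For low-spin the configuration is t2g^6 e_g^0: orbital energy -2.4 × 32770 = -78648 cm⁻¹, and 2 additional pairs relative to high-spin add 54610 cm⁻¹, giving -24038 cm⁻¹.
The difference is -24038 − (-13108) = -10930 cm⁻¹, so low-spin lies lower.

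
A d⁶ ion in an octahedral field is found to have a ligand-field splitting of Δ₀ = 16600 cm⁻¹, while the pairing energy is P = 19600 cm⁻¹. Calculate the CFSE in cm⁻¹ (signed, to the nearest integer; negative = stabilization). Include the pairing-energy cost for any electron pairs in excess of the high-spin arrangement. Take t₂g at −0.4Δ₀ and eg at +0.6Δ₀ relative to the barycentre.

With Δ₀ < P the complex is high-spin.
Configuration: t₂g⁴ eg².
Orbital CFSE = -0.4Δ₀ = -0.4 × 16600 = -6640 cm⁻¹.
High-spin has no excess pairs, so no pairing correction applies.

-6640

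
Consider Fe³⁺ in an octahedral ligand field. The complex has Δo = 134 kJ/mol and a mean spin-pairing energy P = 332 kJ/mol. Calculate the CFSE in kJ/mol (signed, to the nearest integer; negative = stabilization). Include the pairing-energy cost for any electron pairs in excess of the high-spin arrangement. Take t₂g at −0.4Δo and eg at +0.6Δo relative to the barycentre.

Fe³⁺: group 8, so d-count = 8 − 3 = 5.
Here Δo < P (134 < 332), so the high-spin state is favoured.
Configuration: t₂g³ eg².
Orbital CFSE = 0.0Δo = 0.0 × 134 = 0 kJ/mol.
High-spin has no excess pairs, so no pairing correction applies.

0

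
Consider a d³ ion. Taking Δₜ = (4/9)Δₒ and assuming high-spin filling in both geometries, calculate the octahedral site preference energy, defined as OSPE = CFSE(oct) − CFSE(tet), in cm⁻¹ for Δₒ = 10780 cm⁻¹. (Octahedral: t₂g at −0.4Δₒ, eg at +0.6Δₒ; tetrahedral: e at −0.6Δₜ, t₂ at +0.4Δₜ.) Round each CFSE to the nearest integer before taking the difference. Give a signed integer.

-9103

Octahedral (high-spin): t₂g³ eg⁰, CFSE = 3(−0.4) + 0(+0.6) = -1.2Δₒ = -1.2 × 10780 = -12936 cm⁻¹.
Tetrahedral: e² t₂¹, CFSE = 2(−0.6) + 1(+0.4) = -0.8Δₜ = -0.8 × (4/9) × 10780 = -3833 cm⁻¹.
OSPE = -12936 − (-3833) = -9103 cm⁻¹.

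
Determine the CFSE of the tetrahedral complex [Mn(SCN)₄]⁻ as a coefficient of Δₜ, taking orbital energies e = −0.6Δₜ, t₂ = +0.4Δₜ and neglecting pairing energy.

-0.4 Δₜ

Each SCN⁻ contributes -1; 4 × (-1) = -4. With overall charge -1, Mn is in the +3 oxidation state.
Mn is in group 7, so Mn³⁺ is d⁴ (7 − 3 = 4).
With tetrahedral geometry the complex is necessarily high-spin.
Configuration: e² t₂².
CFSE = 2(-0.6Δₜ) + 2(0.4Δₜ) = -1.2Δₜ + 0.8Δₜ = -0.4Δₜ.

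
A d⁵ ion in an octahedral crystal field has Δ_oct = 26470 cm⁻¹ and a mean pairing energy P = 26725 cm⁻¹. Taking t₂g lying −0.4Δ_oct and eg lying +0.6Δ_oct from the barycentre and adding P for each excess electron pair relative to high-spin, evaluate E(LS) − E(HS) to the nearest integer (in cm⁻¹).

High-spin d⁵ fills as t₂g³ eg² with CFSE 3(−0.4) + 2(+0.6) = 0.0Δ_oct = 0 cm⁻¹.
Low-spin t₂g⁵ eg⁰ gives -2.0Δ_oct = -52940 cm⁻¹, but forming 2 extra pairs costs 2P = 53450 cm⁻¹, so E(LS) = -52940 + 53450 = 510 cm⁻¹.
E(LS) − E(HS) = 510 − (0) = 510 cm⁻¹.

510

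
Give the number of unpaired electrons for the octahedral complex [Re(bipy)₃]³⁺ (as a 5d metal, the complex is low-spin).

bipy is neutral, so the +3 overall charge sits on Re: oxidation state +3.
Group 7 minus oxidation state +3 gives a d⁴ configuration for Re³⁺.
Configuration: t₂g⁴ eg⁰, giving 2 unpaired electrons.

2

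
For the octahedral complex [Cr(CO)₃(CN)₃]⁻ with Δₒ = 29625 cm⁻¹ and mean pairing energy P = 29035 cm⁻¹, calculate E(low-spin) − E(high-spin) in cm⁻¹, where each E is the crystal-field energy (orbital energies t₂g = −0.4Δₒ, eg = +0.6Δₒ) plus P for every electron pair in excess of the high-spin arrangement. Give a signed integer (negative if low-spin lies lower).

-590

Ligand charges: 3×(+0) from CO and 3×(-1) from CN⁻ sum to -3; with overall charge -1, Cr is +2.
Group 6 minus oxidation state +2 gives a d⁴ configuration for Cr²⁺.
High-spin: t₂g³ eg¹, CFSE = -0.6Δₒ = -17775 cm⁻¹.
Low-spin t₂g⁴ eg⁰ gives -1.6Δₒ = -47400 cm⁻¹, but forming 1 extra pair costs 1P = 29035 cm⁻¹, so E(LS) = -47400 + 29035 = -18365 cm⁻¹.
E(LS) − E(HS) = -18365 − (-17775) = -590 cm⁻¹.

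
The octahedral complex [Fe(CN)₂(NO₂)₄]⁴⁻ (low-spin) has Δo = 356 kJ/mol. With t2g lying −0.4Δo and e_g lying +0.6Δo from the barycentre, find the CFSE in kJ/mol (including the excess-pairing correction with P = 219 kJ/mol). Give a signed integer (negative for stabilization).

Ligand charges: 2×(-1) from CN⁻ and 4×(-1) from NO₂⁻ sum to -6; with overall charge -4, Fe is +2.
Group 8 minus oxidation state +2 gives a d⁶ configuration for Fe²⁺.
Configuration: t2g^6 e_g^0.
CFSE(orbital) = 6×(-0.4Δo) + 0×(0.6Δo) = -2.4Δo; with Δo = 356 kJ/mol that is -854 kJ/mol.
High-spin d⁶ would be t2g^4 e_g^2 with 1 pair; low-spin has 3, so 2 excess pairs cost +2P = +438 kJ/mol.
Combining: -854 + 438 = -416 kJ/mol.

-416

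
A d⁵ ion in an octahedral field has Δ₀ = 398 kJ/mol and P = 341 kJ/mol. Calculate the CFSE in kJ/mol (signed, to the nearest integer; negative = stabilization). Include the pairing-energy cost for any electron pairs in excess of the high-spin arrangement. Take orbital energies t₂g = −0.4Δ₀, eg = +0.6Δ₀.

Since Δ₀ = 398 kJ/mol > P = 341 kJ/mol, the complex adopts the low-spin configuration.
Filling d⁵ accordingly: t₂g⁵ eg⁰.
Orbital CFSE = -2.0Δ₀ = -2.0 × 398 = -796 kJ/mol.
Excess pairs vs high-spin: 2 − 0 = 2; pairing cost = +682 kJ/mol.
Net CFSE = -796 + 682 = -114 kJ/mol.

-114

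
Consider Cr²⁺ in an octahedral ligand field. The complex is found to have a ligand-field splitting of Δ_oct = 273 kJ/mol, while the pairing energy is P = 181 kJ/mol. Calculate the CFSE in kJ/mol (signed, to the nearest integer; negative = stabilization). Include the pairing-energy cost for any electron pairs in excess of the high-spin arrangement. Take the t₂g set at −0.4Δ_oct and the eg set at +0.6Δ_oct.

Cr is in group 6, so Cr²⁺ is d⁴ (6 − 2 = 4).
Since Δ_oct = 273 kJ/mol > P = 181 kJ/mol, the complex adopts the low-spin configuration.
Filling d⁴ accordingly: t₂g⁴ eg⁰.
Orbital CFSE = -1.6Δ_oct = -1.6 × 273 = -437 kJ/mol.
Excess pairs vs high-spin: 1 − 0 = 1; pairing cost = +181 kJ/mol.
Net CFSE = -437 + 181 = -256 kJ/mol.

-256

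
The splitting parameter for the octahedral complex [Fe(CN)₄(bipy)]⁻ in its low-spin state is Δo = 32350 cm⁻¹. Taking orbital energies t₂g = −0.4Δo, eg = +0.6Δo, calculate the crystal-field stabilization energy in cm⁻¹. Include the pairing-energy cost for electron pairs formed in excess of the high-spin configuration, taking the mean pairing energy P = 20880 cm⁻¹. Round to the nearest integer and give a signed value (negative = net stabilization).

-22940

Ligand charges: 4×(-1) from CN⁻ and 1×(+0) from bipy sum to -4; with overall charge -1, Fe is +3.
Fe sits in group 8; removing 3 electrons leaves Fe³⁺ with 8 − 3 = 5 d electrons.
The d⁵ electrons fill as t₂g⁵ eg⁰.
Orbital CFSE = 5(-0.4) + 0(0.6) = -2.0Δo = -2.0 × 32350 = -64700 cm⁻¹.
High-spin d⁵ would be t₂g³ eg² with 0 pairs; low-spin has 2, so 2 excess pairs cost +2P = +41760 cm⁻¹.
Overall CFSE = -64700 + 41760 = -22940 cm⁻¹.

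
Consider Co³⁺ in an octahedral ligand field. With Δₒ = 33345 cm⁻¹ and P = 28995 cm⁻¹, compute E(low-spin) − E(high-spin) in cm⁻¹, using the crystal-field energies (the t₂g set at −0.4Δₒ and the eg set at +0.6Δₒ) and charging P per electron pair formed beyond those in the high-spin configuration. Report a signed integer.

Group 9 minus oxidation state +3 gives a d⁶ configuration for Co³⁺.
In the high-spin limit (t₂g⁴ eg²) the orbital term is -0.4Δₒ = -13338 cm⁻¹, with no excess pairing.
Low-spin: t₂g⁶ eg⁰, orbital CFSE = -2.4Δₒ = -80028 cm⁻¹; plus 2 excess pairs × P = +57990 cm⁻¹; total -22038 cm⁻¹.
Thus E(LS) − E(HS) = -8700 cm⁻¹.

-8700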